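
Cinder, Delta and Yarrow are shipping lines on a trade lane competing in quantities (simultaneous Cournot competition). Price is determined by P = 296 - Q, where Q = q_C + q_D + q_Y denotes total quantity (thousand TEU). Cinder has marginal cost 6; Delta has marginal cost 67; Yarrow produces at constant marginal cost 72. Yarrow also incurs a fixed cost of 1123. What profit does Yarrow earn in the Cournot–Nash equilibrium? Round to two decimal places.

Cinder's profit: π_C = (296 - Q)q_C - (6q_C). Setting ∂π_C/∂q_C = 0: 290 - 2q_C - (q_D + q_Y) = 0.
Delta's profit: π_D = (296 - Q)q_D - (67q_D). Setting ∂π_D/∂q_D = 0: 229 - 2q_D - (q_C + q_Y) = 0.
Yarrow's first-order condition: 224 - 2q_Y - (q_C + q_D) = 0.
Adding the 3 first-order conditions: 743 − 4Q = 0, so Q = 743/4.
Back-substituting: q_C = (290 − 743/4) = 417/4, q_D = (229 − 743/4) = 173/4, q_Y = (224 − 743/4) = 153/4.
Price P = 296 - 743/4 = 441/4.
Yarrow's profit: (441/4 - 72)·(153/4) - 1123 = 340.0625.

340.06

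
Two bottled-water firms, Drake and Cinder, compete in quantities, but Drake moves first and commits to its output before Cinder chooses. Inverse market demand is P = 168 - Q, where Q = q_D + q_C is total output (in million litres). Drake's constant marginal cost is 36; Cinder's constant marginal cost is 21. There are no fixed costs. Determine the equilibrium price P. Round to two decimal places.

Solve by backward induction. Given q_D, the follower Cinder maximises π_C = (168 - q_D - q_C)q_C - 21q_C.
Setting the follower's marginal profit to zero, 147 - q_D - 2q_C = 0, i.e. q_C = (147 - q_D)/2.
Drake substitutes q_C(q_D) into its own profit: π_D = q_D(168 - q_D - (147 - q_D)/2) - 36q_D = (189/2 - (1/2)q_D)q_D - 36q_D.
Leader FOC: 117/2 - q_D = 0, so q_D = 117/2.
Then q_C = (147 - 117/2)/2 = 177/4.
Total output Q = 411/4, so price P = 168 - 411/4 = 261/4.

65.25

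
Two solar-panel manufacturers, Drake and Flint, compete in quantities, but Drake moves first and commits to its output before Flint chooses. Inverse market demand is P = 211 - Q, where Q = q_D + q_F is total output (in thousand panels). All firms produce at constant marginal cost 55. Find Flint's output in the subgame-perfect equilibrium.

39

The follower Flint best-responds to any q_D: π_F = (211 - Q)q_F - 55q_F.
Setting the follower's marginal profit to zero, 156 - q_D - 2q_F = 0, i.e. q_F = (156 - q_D)/2.
Drake substitutes q_F(q_D) into its own profit: π_D = q_D(211 - q_D - (156 - q_D)/2) - 55q_D = (133 - (1/2)q_D)q_D - 55q_D.
Maximising: ∂π_D/∂q_D = 78 - q_D = 0, giving q_D = 78.
Then q_F = (156 - 78)/2 = 39.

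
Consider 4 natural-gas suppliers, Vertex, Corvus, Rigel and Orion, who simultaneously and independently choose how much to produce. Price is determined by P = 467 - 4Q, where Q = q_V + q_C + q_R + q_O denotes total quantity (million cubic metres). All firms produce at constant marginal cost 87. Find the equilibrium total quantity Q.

A representative firm's profit is π_i = q_i(467 - 4Q) - 87q_i.
Setting ∂π_i/∂q_i = 0 with rivals' quantities fixed: 380 - 8q_i - 4·Σ_{j≠i} q_j = 0.
By symmetry each firm produces the same amount; substituting Σ_{j≠i} q_j = 3q_i yields q_i = 380/20 = 19.
Total output Q = 19 + 19 + 19 + 19 = 76.

76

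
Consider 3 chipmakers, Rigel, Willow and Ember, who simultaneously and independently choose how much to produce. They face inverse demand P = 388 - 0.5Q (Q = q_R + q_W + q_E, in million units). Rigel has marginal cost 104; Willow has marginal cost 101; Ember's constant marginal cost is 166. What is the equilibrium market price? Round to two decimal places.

Rigel's profit: π_R = (388 - 0.5Q)q_R - (104q_R). Setting ∂π_R/∂q_R = 0: 284 - q_R - (1/2)(q_W + q_E) = 0.
Willow's first-order condition: 287 - q_W - (1/2)(q_R + q_E) = 0.
Ember's first-order condition: 222 - q_E - (1/2)(q_R + q_W) = 0.
Adding the 3 conditions: 793 − Q − Q = 0, i.e. Q = 793/2.
Back-substituting: q_R = (284 − 793/4)/(1/2) = 343/2, q_W = (287 − 793/4)/(1/2) = 355/2, q_E = (222 − 793/4)/(1/2) = 95/2.
Total output Q = 793/2, so price P = 388 - (1/2)·(793/2) = 759/4.

189.75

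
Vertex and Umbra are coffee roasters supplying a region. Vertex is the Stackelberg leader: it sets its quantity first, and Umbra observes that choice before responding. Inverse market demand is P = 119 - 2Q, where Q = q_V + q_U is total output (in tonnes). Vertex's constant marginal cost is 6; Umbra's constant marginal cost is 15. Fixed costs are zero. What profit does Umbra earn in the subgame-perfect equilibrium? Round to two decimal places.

231.13

The follower Umbra best-responds to any q_V: π_U = (119 - 2Q)q_U - 15q_U.
Setting the follower's marginal profit to zero, 104 - 2q_V - 4q_U = 0, i.e. q_U = (104 - 2q_V)/4.
Vertex substitutes q_U(q_V) into its own profit: π_V = q_V(119 - 2q_V - (104 - 2q_V)/2) - 6q_V = (67 - q_V)q_V - 6q_V.
Maximising: ∂π_V/∂q_V = 61 - 2q_V = 0, giving q_V = 61/2.
Then q_U = (104 - 2·(61/2))/4 = 43/4.
Price P = 119 - 2·(165/4) = 73/2.
Umbra's profit: (73/2 - 15)·(43/4) = 1849/8.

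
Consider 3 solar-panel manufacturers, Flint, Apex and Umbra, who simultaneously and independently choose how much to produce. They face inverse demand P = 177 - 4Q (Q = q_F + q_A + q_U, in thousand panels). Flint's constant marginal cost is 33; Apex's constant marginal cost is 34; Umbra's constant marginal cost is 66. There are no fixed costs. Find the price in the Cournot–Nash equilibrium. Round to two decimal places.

77.50

Flint's profit: π_F = (177 - 4Q)q_F - (33q_F). Setting ∂π_F/∂q_F = 0: 144 - 8q_F - 4(q_A + q_U) = 0.
Apex's first-order condition: 143 - 8q_A - 4(q_F + q_U) = 0.
Umbra's profit: π_U = (177 - 4Q)q_U - (66q_U). Setting ∂π_U/∂q_U = 0: 111 - 8q_U - 4(q_F + q_A) = 0.
Adding the 3 first-order conditions: 398 − 16Q = 0, so Q = 199/8.
Back-substituting: q_F = (144 − 199/2)/4 = 89/8, q_A = (143 − 199/2)/4 = 87/8, q_U = (111 − 199/2)/4 = 23/8.
Total output Q = 199/8, so price P = 177 - 4·(199/8) = 155/2.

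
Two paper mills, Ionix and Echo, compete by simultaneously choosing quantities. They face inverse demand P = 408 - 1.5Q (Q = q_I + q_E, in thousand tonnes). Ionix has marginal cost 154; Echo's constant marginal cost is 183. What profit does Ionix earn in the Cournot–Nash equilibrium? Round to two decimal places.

Ionix's profit: π_I = (408 - 1.5Q)q_I - (154q_I). Setting ∂π_I/∂q_I = 0: 254 - 3q_I - (3/2)(q_E) = 0.
Echo's first-order condition: 225 - 3q_E - (3/2)(q_I) = 0.
So q_I = (254 - (3/2)q_E)/3 and q_E = (225 - (3/2)q_I)/3.
Substituting one into the other gives q_I = 566/9 and q_E = 392/9.
Price P = 408 - (3/2)·(958/9) = 745/3.
Ionix's profit: (745/3 - 154)·(566/9) = 5932.5185.

5932.52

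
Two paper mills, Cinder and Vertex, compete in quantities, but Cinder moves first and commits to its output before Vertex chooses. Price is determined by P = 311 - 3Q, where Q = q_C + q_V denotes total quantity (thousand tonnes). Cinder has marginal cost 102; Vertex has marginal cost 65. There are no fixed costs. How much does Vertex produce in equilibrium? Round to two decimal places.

26.67

The follower Vertex best-responds to any q_C: π_V = (311 - 3Q)q_V - 65q_V.
Follower FOC: 246 - 3q_C - 6q_V = 0, so q_V(q_C) = (246 - 3q_C)/6.
The leader anticipates this reaction. Substituting into P = 311 - 3Q gives P = 188 - (3/2)q_C, so π_C = (188 - (3/2)q_C)q_C - 102q_C.
Maximising: ∂π_C/∂q_C = 86 - 3q_C = 0, giving q_C = 86/3.
Then q_V = (246 - 3·(86/3))/6 = 80/3.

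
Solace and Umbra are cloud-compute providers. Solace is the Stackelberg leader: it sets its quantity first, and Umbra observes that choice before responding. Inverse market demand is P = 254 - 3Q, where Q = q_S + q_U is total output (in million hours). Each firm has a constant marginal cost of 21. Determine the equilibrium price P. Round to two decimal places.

The follower Umbra best-responds to any q_S: π_U = (254 - 3Q)q_U - 21q_U.
∂π_U/∂q_U = 233 - 3q_S - 6q_U = 0 gives the reaction function q_U = (233 - 3q_S)/6.
Solace substitutes q_U(q_S) into its own profit: π_S = q_S(254 - 3q_S - (233 - 3q_S)/2) - 21q_S = (275/2 - (3/2)q_S)q_S - 21q_S.
Maximising: ∂π_S/∂q_S = 233/2 - 3q_S = 0, giving q_S = 233/6.
Then q_U = (233 - 3·(233/6))/6 = 233/12.
Total output Q = 233/4, so price P = 254 - 3·(233/4) = 317/4.

79.25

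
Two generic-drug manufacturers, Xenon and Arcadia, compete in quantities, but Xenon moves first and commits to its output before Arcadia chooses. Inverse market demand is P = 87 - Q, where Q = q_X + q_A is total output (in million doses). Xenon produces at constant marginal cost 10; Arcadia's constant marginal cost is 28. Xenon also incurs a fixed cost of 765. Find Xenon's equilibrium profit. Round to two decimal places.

363.13

Solve by backward induction. Given q_X, the follower Arcadia maximises π_A = (87 - q_X - q_A)q_A - 28q_A.
Setting the follower's marginal profit to zero, 59 - q_X - 2q_A = 0, i.e. q_A = (59 - q_X)/2.
Xenon substitutes q_A(q_X) into its own profit: π_X = q_X(87 - q_X - (59 - q_X)/2) - 10q_X = (115/2 - (1/2)q_X)q_X - 10q_X.
Leader FOC: 95/2 - q_X = 0, so q_X = 95/2.
Then q_A = (59 - 95/2)/2 = 23/4.
Price P = 87 - 213/4 = 135/4.
Xenon's profit: (135/4 - 10)·(95/2) - 765 = 363.1250.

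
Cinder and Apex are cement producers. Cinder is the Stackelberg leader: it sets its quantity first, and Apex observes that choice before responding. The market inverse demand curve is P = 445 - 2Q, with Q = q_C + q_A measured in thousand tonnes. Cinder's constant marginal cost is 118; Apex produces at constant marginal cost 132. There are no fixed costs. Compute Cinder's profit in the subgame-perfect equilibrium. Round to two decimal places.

7267.56

Solve by backward induction. Given q_C, the follower Apex maximises π_A = (445 - 2q_C - 2q_A)q_A - 132q_A.
Follower FOC: 313 - 2q_C - 4q_A = 0, so q_A(q_C) = (313 - 2q_C)/4.
Cinder substitutes q_A(q_C) into its own profit: π_C = q_C(445 - 2q_C - (313 - 2q_C)/2) - 118q_C = (577/2 - q_C)q_C - 118q_C.
Maximising: ∂π_C/∂q_C = 341/2 - 2q_C = 0, giving q_C = 341/4.
Then q_A = (313 - 2·(341/4))/4 = 285/8.
Price P = 445 - 2·(967/8) = 813/4.
Cinder's profit: (813/4 - 118)·(341/4) = 7267.5625.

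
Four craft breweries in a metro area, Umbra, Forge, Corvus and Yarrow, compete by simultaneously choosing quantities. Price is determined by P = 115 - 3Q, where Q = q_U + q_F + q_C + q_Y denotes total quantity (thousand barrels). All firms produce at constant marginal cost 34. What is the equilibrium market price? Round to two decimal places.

Each firm earns π_i = (115 - 3Q)q_i - 34q_i.
First-order condition (treating rivals' output as given): 81 - 6q_i - 3·Σ_{j≠i} q_j = 0.
With identical firms every q_j equals q_i, so Σ_{j≠i} q_j = 3q_i and 81 = 15q_i, giving q_i = 27/5.
Total output Q = 108/5, so price P = 115 - 3·(108/5) = 251/5.

50.20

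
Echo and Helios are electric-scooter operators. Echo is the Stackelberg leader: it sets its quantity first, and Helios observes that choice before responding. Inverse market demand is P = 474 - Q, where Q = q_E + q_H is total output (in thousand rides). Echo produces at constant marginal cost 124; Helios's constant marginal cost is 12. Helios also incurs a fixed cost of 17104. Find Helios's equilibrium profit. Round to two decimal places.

12308.25

The follower Helios best-responds to any q_E: π_H = (474 - Q)q_H - 12q_H.
Setting the follower's marginal profit to zero, 462 - q_E - 2q_H = 0, i.e. q_H = (462 - q_E)/2.
The leader anticipates this reaction. Substituting into P = 474 - Q gives P = 243 - (1/2)q_E, so π_E = (243 - (1/2)q_E)q_E - 124q_E.
The leader's first-order condition 119 - q_E = 0 yields q_E = 119.
Then q_H = (462 - 119)/2 = 343/2.
Price P = 474 - 581/2 = 367/2.
Helios's profit: (367/2 - 12)·(343/2) - 17104 = 12308.2500.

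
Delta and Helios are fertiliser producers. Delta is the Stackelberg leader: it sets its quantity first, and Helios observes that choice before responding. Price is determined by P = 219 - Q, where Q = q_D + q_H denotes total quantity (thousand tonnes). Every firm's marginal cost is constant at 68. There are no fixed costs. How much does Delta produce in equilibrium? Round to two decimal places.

75.50

The follower Helios best-responds to any q_D: π_H = (219 - Q)q_H - 68q_H.
∂π_H/∂q_H = 151 - q_D - 2q_H = 0 gives the reaction function q_H = (151 - q_D)/2.
Delta substitutes q_H(q_D) into its own profit: π_D = q_D(219 - q_D - (151 - q_D)/2) - 68q_D = (287/2 - (1/2)q_D)q_D - 68q_D.
Leader FOC: 151/2 - q_D = 0, so q_D = 151/2.
Then q_H = (151 - 151/2)/2 = 151/4.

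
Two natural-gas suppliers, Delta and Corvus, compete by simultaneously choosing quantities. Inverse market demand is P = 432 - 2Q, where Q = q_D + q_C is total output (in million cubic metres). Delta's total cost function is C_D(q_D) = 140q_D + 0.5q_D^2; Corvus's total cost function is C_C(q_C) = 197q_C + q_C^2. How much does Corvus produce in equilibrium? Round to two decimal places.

Delta's profit: π_D = (432 - 2Q)q_D - (140q_D + (1/2)q_D²). Setting ∂π_D/∂q_D = 0: 292 - 5q_D - 2(q_C) = 0.
Corvus's profit: π_C = (432 - 2Q)q_C - (197q_C + q_C²). Setting ∂π_C/∂q_C = 0: 235 - 6q_C - 2(q_D) = 0.
Best responses: q_D = (292 - 2q_C)/5, q_C = (235 - 2q_D)/6.
Substituting one into the other gives q_D = 641/13 and q_C = 591/26.

22.73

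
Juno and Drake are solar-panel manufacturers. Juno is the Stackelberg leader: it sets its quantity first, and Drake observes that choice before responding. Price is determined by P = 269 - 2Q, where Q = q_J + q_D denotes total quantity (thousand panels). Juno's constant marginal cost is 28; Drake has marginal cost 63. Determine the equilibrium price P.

The follower Drake best-responds to any q_J: π_D = (269 - 2Q)q_D - 63q_D.
Follower FOC: 206 - 2q_J - 4q_D = 0, so q_D(q_J) = (206 - 2q_J)/4.
The leader anticipates this reaction. Substituting into P = 269 - 2Q gives P = 166 - q_J, so π_J = (166 - q_J)q_J - 28q_J.
Maximising: ∂π_J/∂q_J = 138 - 2q_J = 0, giving q_J = 69.
Then q_D = (206 - 2·69)/4 = 17.
Total output Q = 86, so price P = 269 - 2·86 = 97.

97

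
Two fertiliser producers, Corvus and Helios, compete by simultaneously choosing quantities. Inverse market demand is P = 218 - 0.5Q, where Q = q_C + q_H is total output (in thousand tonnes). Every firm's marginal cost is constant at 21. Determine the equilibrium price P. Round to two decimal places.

86.67

A representative firm's profit is π_i = q_i(218 - 0.5Q) - 21q_i.
First-order condition (treating rivals' output as given): 197 - q_i - (1/2)q_j = 0.
With identical firms every q_j equals q_i, so q_j = q_i and 197 = (3/2)q_i, giving q_i = 394/3.
Total output Q = 788/3, so price P = 218 - (1/2)·(788/3) = 260/3.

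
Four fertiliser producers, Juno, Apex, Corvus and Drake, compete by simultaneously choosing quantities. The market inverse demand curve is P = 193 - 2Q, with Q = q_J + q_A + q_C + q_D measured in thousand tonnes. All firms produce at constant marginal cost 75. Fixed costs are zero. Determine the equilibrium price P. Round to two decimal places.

Each firm earns π_i = (193 - 2Q)q_i - 75q_i.
First-order condition (treating rivals' output as given): 118 - 4q_i - 2·Σ_{j≠i} q_j = 0.
By symmetry each firm produces the same amount; substituting Σ_{j≠i} q_j = 3q_i yields q_i = 118/10 = 59/5.
Total output Q = 236/5, so price P = 193 - 2·(236/5) = 493/5.

98.60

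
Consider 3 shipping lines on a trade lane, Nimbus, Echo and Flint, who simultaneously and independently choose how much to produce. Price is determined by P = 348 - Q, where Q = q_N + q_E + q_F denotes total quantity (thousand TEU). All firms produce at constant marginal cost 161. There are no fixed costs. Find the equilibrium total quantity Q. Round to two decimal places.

140.25

Each firm earns π_i = (348 - Q)q_i - 161q_i.
First-order condition (treating rivals' output as given): 187 - 2q_i - Σ_{j≠i} q_j = 0.
With identical firms every q_j equals q_i, so Σ_{j≠i} q_j = 2q_i and 187 = 4q_i, giving q_i = 187/4.
Total output Q = 187/4 + 187/4 + 187/4 = 561/4.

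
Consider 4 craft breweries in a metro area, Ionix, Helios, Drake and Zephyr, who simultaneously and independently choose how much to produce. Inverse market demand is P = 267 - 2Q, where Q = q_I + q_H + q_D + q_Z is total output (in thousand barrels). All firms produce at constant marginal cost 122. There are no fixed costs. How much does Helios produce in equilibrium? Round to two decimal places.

14.50

Each firm earns π_i = (267 - 2Q)q_i - 122q_i.
Setting ∂π_i/∂q_i = 0 with rivals' quantities fixed: 145 - 4q_i - 2·Σ_{j≠i} q_j = 0.
By symmetry each firm produces the same amount; substituting Σ_{j≠i} q_j = 3q_i yields q_i = 145/10 = 29/2.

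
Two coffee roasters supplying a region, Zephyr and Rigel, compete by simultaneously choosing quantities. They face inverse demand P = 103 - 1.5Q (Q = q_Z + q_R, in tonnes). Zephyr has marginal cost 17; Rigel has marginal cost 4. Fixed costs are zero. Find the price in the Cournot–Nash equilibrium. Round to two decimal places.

Zephyr's profit: π_Z = (103 - 1.5Q)q_Z - (17q_Z). Setting ∂π_Z/∂q_Z = 0: 86 - 3q_Z - (3/2)(q_R) = 0.
Rigel's profit: π_R = (103 - 1.5Q)q_R - (4q_R). Setting ∂π_R/∂q_R = 0: 99 - 3q_R - (3/2)(q_Z) = 0.
Best responses: q_Z = (86 - (3/2)q_R)/3, q_R = (99 - (3/2)q_Z)/3.
Substituting one into the other gives q_Z = 146/9 and q_R = 224/9.
Total output Q = 370/9, so price P = 103 - (3/2)·(370/9) = 124/3.

41.33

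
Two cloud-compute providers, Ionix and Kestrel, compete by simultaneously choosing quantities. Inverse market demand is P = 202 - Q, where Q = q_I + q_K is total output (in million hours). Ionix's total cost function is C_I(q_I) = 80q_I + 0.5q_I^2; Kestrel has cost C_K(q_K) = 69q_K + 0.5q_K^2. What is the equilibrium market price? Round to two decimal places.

138.25

Ionix's profit: π_I = (202 - Q)q_I - (80q_I + (1/2)q_I²). Setting ∂π_I/∂q_I = 0: 122 - 3q_I - (q_K) = 0.
Kestrel's profit: π_K = (202 - Q)q_K - (69q_K + (1/2)q_K²). Setting ∂π_K/∂q_K = 0: 133 - 3q_K - (q_I) = 0.
Best responses: q_I = (122 - q_K)/3, q_K = (133 - q_I)/3.
Substituting one into the other gives q_I = 233/8 and q_K = 277/8.
Total output Q = 255/4, so price P = 202 - 255/4 = 553/4.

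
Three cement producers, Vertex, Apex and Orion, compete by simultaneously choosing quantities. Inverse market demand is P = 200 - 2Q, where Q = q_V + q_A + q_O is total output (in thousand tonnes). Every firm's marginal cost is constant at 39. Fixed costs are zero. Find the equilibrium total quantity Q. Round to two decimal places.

A representative firm's profit is π_i = q_i(200 - 2Q) - 39q_i.
Setting ∂π_i/∂q_i = 0 with rivals' quantities fixed: 161 - 4q_i - 2·Σ_{j≠i} q_j = 0.
By symmetry each firm produces the same amount; substituting Σ_{j≠i} q_j = 2q_i yields q_i = 161/8.
Total output Q = 161/8 + 161/8 + 161/8 = 483/8.

60.38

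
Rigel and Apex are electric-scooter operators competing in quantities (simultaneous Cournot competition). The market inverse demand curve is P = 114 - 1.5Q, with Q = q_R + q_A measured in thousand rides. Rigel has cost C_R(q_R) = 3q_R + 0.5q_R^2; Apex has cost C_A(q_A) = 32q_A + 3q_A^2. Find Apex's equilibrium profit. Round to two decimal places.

Rigel's profit: π_R = (114 - 1.5Q)q_R - (3q_R + (1/2)q_R²). Setting ∂π_R/∂q_R = 0: 111 - 4q_R - (3/2)(q_A) = 0.
Apex's first-order condition: 82 - 9q_A - (3/2)(q_R) = 0.
Rearranging gives the reaction functions q_R = (111 - (3/2)q_A)/4 and q_A = (82 - (3/2)q_R)/9.
Substituting one into the other gives q_R = 1168/45 and q_A = 646/135.
Price P = 114 - (3/2)·(830/27) = 611/9.
Apex's profit: (611/9)·(646/135) - 32·(646/135) - 3(646/135)² = 103.0410.

103.04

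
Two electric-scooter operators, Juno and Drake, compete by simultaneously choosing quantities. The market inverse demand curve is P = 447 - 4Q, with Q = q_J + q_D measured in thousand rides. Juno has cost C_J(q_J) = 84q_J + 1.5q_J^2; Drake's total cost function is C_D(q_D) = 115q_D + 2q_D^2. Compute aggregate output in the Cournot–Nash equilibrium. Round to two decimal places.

Juno's profit: π_J = (447 - 4Q)q_J - (84q_J + (3/2)q_J²). Setting ∂π_J/∂q_J = 0: 363 - 11q_J - 4(q_D) = 0.
Drake's first-order condition: 332 - 12q_D - 4(q_J) = 0.
Rearranging gives the reaction functions q_J = (363 - 4q_D)/11 and q_D = (332 - 4q_J)/12.
Substituting one into the other gives q_J = 757/29 and q_D = 550/29.
Total output Q = 757/29 + 550/29 = 1307/29.

45.07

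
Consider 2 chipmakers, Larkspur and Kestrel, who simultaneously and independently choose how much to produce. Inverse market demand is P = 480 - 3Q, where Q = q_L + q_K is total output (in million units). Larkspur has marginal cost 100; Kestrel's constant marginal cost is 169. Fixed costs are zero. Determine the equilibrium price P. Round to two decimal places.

Larkspur's profit: π_L = (480 - 3Q)q_L - (100q_L). Setting ∂π_L/∂q_L = 0: 380 - 6q_L - 3(q_K) = 0.
Kestrel's first-order condition: 311 - 6q_K - 3(q_L) = 0.
Rearranging gives the reaction functions q_L = (380 - 3q_K)/6 and q_K = (311 - 3q_L)/6.
Solving the pair: q_L = 449/9, q_K = 242/9.
Total output Q = 691/9, so price P = 480 - 3·(691/9) = 749/3.

249.67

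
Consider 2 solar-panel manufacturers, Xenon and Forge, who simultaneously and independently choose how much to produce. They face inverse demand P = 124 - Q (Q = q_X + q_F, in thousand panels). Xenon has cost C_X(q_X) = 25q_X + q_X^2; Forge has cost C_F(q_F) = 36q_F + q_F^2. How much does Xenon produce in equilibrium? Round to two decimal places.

Xenon's profit: π_X = (124 - Q)q_X - (25q_X + q_X²). Setting ∂π_X/∂q_X = 0: 99 - 4q_X - (q_F) = 0.
Forge's profit: π_F = (124 - Q)q_F - (36q_F + q_F²). Setting ∂π_F/∂q_F = 0: 88 - 4q_F - (q_X) = 0.
Best responses: q_X = (99 - q_F)/4, q_F = (88 - q_X)/4.
Solving the pair: q_X = 308/15, q_F = 253/15.

20.53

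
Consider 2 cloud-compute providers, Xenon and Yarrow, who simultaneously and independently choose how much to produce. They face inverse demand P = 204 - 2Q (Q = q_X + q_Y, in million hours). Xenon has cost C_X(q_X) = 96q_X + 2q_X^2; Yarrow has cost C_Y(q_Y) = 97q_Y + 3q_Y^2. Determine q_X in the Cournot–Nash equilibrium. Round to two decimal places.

Xenon's profit: π_X = (204 - 2Q)q_X - (96q_X + 2q_X²). Setting ∂π_X/∂q_X = 0: 108 - 8q_X - 2(q_Y) = 0.
Yarrow's profit: π_Y = (204 - 2Q)q_Y - (97q_Y + 3q_Y²). Setting ∂π_Y/∂q_Y = 0: 107 - 10q_Y - 2(q_X) = 0.
Best responses: q_X = (108 - 2q_Y)/8, q_Y = (107 - 2q_X)/10.
Solving the pair: q_X = 433/38, q_Y = 160/19.

11.39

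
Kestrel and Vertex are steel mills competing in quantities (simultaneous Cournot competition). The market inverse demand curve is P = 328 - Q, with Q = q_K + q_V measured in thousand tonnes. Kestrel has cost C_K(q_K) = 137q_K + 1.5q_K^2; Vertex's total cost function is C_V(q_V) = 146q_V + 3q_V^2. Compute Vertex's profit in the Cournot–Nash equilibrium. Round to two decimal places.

Kestrel's profit: π_K = (328 - Q)q_K - (137q_K + (3/2)q_K²). Setting ∂π_K/∂q_K = 0: 191 - 5q_K - (q_V) = 0.
Vertex's first-order condition: 182 - 8q_V - (q_K) = 0.
So q_K = (191 - q_V)/5 and q_V = (182 - q_K)/8.
Substituting one into the other gives q_K = 1346/39 and q_V = 719/39.
Price P = 328 - 52.9487 = 275.0513.
Vertex's profit: 275.0513·(719/39) - 146·(719/39) - 3(719/39)² = 1359.5293.

1359.53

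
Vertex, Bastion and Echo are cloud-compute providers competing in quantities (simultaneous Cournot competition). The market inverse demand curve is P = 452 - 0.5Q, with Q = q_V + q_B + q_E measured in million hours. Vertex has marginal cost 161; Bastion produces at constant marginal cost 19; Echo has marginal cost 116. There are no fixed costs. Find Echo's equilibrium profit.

Vertex's profit: π_V = (452 - 0.5Q)q_V - (161q_V). Setting ∂π_V/∂q_V = 0: 291 - q_V - (1/2)(q_B + q_E) = 0.
Bastion's first-order condition: 433 - q_B - (1/2)(q_V + q_E) = 0.
Echo's profit: π_E = (452 - 0.5Q)q_E - (116q_E). Setting ∂π_E/∂q_E = 0: 336 - q_E - (1/2)(q_V + q_B) = 0.
Adding the 3 conditions: 1060 − Q − Q = 0, i.e. Q = 530.
Back-substituting: q_V = (291 − 265)/(1/2) = 52, q_B = (433 − 265)/(1/2) = 336, q_E = (336 − 265)/(1/2) = 142.
Price P = 452 - (1/2)·530 = 187.
Echo's profit: (187 - 116)·142 = 10082.

10082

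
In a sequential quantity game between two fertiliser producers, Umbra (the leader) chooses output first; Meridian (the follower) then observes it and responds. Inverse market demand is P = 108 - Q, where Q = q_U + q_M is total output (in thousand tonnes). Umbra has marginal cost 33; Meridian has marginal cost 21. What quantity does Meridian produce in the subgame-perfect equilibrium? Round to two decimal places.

27.75

Solve by backward induction. Given q_U, the follower Meridian maximises π_M = (108 - q_U - q_M)q_M - 21q_M.
Follower FOC: 87 - q_U - 2q_M = 0, so q_M(q_U) = (87 - q_U)/2.
The leader anticipates this reaction. Substituting into P = 108 - Q gives P = 129/2 - (1/2)q_U, so π_U = (129/2 - (1/2)q_U)q_U - 33q_U.
Leader FOC: 63/2 - q_U = 0, so q_U = 63/2.
Then q_M = (87 - 63/2)/2 = 111/4.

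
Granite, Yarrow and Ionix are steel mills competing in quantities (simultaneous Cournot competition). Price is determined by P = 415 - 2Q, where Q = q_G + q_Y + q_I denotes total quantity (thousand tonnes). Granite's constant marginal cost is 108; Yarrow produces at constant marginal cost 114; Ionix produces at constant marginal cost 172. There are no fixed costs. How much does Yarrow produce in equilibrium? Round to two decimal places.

44.13

Granite's profit: π_G = (415 - 2Q)q_G - (108q_G). Setting ∂π_G/∂q_G = 0: 307 - 4q_G - 2(q_Y + q_I) = 0.
Yarrow's first-order condition: 301 - 4q_Y - 2(q_G + q_I) = 0.
Ionix's profit: π_I = (415 - 2Q)q_I - (172q_I). Setting ∂π_I/∂q_I = 0: 243 - 4q_I - 2(q_G + q_Y) = 0.
Adding the 3 first-order conditions: 851 − 8Q = 0, so Q = 851/8.
Back-substituting: q_G = (307 − 851/4)/2 = 377/8, q_Y = (301 − 851/4)/2 = 353/8, q_I = (243 − 851/4)/2 = 121/8.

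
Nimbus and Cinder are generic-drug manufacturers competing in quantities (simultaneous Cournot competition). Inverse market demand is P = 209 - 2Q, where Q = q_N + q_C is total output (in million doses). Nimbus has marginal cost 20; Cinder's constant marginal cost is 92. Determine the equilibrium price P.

Nimbus's profit: π_N = (209 - 2Q)q_N - (20q_N). Setting ∂π_N/∂q_N = 0: 189 - 4q_N - 2(q_C) = 0.
Cinder's first-order condition: 117 - 4q_C - 2(q_N) = 0.
Best responses: q_N = (189 - 2q_C)/4, q_C = (117 - 2q_N)/4.
Substituting one into the other gives q_N = 87/2 and q_C = 15/2.
Total output Q = 51, so price P = 209 - 2·51 = 107.

107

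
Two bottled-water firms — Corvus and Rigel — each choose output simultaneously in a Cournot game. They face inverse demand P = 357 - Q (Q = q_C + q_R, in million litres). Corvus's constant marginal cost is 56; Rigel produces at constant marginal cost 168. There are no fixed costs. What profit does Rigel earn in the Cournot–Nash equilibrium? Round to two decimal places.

Corvus's profit: π_C = (357 - Q)q_C - (56q_C). Setting ∂π_C/∂q_C = 0: 301 - 2q_C - (q_R) = 0.
Rigel's profit: π_R = (357 - Q)q_R - (168q_R). Setting ∂π_R/∂q_R = 0: 189 - 2q_R - (q_C) = 0.
Rearranging gives the reaction functions q_C = (301 - q_R)/2 and q_R = (189 - q_C)/2.
Substituting one into the other gives q_C = 413/3 and q_R = 77/3.
Price P = 357 - 490/3 = 581/3.
Rigel's profit: (581/3 - 168)·(77/3) = 658.7778.

658.78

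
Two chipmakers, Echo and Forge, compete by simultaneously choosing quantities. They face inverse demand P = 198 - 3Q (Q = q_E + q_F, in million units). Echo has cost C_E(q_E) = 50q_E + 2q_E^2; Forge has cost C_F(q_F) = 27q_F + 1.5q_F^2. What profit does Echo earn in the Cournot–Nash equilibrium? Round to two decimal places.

511.17

Echo's profit: π_E = (198 - 3Q)q_E - (50q_E + 2q_E²). Setting ∂π_E/∂q_E = 0: 148 - 10q_E - 3(q_F) = 0.
Forge's profit: π_F = (198 - 3Q)q_F - (27q_F + (3/2)q_F²). Setting ∂π_F/∂q_F = 0: 171 - 9q_F - 3(q_E) = 0.
Rearranging gives the reaction functions q_E = (148 - 3q_F)/10 and q_F = (171 - 3q_E)/9.
Substituting one into the other gives q_E = 91/9 and q_F = 422/27.
Price P = 198 - 3·(695/27) = 1087/9.
Echo's profit: (1087/9)·(91/9) - 50·(91/9) - 2(91/9)² = 511.1728.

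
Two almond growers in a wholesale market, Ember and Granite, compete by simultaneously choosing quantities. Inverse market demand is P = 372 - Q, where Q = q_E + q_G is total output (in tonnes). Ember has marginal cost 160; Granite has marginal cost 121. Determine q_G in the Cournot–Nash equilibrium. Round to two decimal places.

96.67

Ember's profit: π_E = (372 - Q)q_E - (160q_E). Setting ∂π_E/∂q_E = 0: 212 - 2q_E - (q_G) = 0.
Granite's first-order condition: 251 - 2q_G - (q_E) = 0.
Rearranging gives the reaction functions q_E = (212 - q_G)/2 and q_G = (251 - q_E)/2.
Substituting one into the other gives q_E = 173/3 and q_G = 290/3.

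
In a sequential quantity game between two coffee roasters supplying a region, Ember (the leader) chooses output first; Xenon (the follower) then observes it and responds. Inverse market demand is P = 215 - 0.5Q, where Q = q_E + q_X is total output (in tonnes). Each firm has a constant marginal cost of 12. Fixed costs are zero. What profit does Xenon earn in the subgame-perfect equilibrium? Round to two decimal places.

Solve by backward induction. Given q_E, the follower Xenon maximises π_X = (215 - (1/2)q_E - (1/2)q_X)q_X - 12q_X.
∂π_X/∂q_X = 203 - (1/2)q_E - q_X = 0 gives the reaction function q_X = (203 - (1/2)q_E).
Ember substitutes q_X(q_E) into its own profit: π_E = q_E(215 - (1/2)q_E - (203 - (1/2)q_E)/2) - 12q_E = (227/2 - (1/4)q_E)q_E - 12q_E.
The leader's first-order condition 203/2 - (1/2)q_E = 0 yields q_E = 203.
Then q_X = (203 - (1/2)·203) = 203/2.
Price P = 215 - (1/2)·(609/2) = 251/4.
Xenon's profit: (251/4 - 12)·(203/2) = 5151.1250.

5151.13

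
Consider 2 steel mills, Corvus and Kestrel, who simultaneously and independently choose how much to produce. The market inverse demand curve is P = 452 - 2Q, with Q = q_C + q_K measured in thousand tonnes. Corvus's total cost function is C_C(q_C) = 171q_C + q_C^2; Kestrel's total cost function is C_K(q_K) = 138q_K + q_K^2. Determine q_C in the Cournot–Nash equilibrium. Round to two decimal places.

33.06

Corvus's profit: π_C = (452 - 2Q)q_C - (171q_C + q_C²). Setting ∂π_C/∂q_C = 0: 281 - 6q_C - 2(q_K) = 0.
Kestrel's profit: π_K = (452 - 2Q)q_K - (138q_K + q_K²). Setting ∂π_K/∂q_K = 0: 314 - 6q_K - 2(q_C) = 0.
Rearranging gives the reaction functions q_C = (281 - 2q_K)/6 and q_K = (314 - 2q_C)/6.
Solving the pair: q_C = 529/16, q_K = 661/16.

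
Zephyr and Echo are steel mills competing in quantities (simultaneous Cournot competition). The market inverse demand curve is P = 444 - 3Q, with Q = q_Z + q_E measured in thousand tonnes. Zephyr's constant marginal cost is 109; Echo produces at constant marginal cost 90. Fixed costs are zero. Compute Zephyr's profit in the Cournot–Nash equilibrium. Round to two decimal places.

3698.37

Zephyr's profit: π_Z = (444 - 3Q)q_Z - (109q_Z). Setting ∂π_Z/∂q_Z = 0: 335 - 6q_Z - 3(q_E) = 0.
Echo's first-order condition: 354 - 6q_E - 3(q_Z) = 0.
Best responses: q_Z = (335 - 3q_E)/6, q_E = (354 - 3q_Z)/6.
Solving the pair: q_Z = 316/9, q_E = 373/9.
Price P = 444 - 3·(689/9) = 643/3.
Zephyr's profit: (643/3 - 109)·(316/9) = 3698.3704.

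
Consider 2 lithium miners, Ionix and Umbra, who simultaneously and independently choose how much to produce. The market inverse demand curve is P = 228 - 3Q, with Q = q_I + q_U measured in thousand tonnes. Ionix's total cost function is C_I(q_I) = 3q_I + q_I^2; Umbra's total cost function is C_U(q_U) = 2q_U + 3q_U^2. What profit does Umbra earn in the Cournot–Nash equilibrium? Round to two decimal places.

1017.59

Ionix's profit: π_I = (228 - 3Q)q_I - (3q_I + q_I²). Setting ∂π_I/∂q_I = 0: 225 - 8q_I - 3(q_U) = 0.
Umbra's profit: π_U = (228 - 3Q)q_U - (2q_U + 3q_U²). Setting ∂π_U/∂q_U = 0: 226 - 12q_U - 3(q_I) = 0.
Rearranging gives the reaction functions q_I = (225 - 3q_U)/8 and q_U = (226 - 3q_I)/12.
Substituting one into the other gives q_I = 674/29 and q_U = 1133/87.
Price P = 228 - 3·36.2644 = 119.2069.
Umbra's profit: 119.2069·(1133/87) - 2·(1133/87) - 3(1133/87)² = 1017.5894.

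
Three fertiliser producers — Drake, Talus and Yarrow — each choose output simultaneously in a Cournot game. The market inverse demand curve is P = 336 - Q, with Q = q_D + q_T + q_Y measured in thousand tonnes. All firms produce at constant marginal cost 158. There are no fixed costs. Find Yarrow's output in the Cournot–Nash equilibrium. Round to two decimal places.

44.50

Each firm earns π_i = (336 - Q)q_i - 158q_i.
Setting ∂π_i/∂q_i = 0 with rivals' quantities fixed: 178 - 2q_i - Σ_{j≠i} q_j = 0.
By symmetry each firm produces the same amount; substituting Σ_{j≠i} q_j = 2q_i yields q_i = 178/4 = 89/2.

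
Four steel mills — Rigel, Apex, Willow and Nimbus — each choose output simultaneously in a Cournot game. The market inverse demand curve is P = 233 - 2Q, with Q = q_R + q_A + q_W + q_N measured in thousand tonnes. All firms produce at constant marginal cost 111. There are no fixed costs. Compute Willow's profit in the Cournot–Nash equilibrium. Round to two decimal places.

297.68

A representative firm's profit is π_i = q_i(233 - 2Q) - 111q_i.
First-order condition (treating rivals' output as given): 122 - 4q_i - 2·Σ_{j≠i} q_j = 0.
With identical firms every q_j equals q_i, so Σ_{j≠i} q_j = 3q_i and 122 = 10q_i, giving q_i = 61/5.
Price P = 233 - 2·(244/5) = 677/5.
Willow's profit: (677/5 - 111)·(61/5) = 297.6800.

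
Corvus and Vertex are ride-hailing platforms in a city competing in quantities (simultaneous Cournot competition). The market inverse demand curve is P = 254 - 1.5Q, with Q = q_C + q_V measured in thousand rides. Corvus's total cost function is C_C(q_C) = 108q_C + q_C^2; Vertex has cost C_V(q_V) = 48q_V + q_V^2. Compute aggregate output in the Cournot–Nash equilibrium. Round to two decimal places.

54.15

Corvus's profit: π_C = (254 - 1.5Q)q_C - (108q_C + q_C²). Setting ∂π_C/∂q_C = 0: 146 - 5q_C - (3/2)(q_V) = 0.
Vertex's profit: π_V = (254 - 1.5Q)q_V - (48q_V + q_V²). Setting ∂π_V/∂q_V = 0: 206 - 5q_V - (3/2)(q_C) = 0.
Best responses: q_C = (146 - (3/2)q_V)/5, q_V = (206 - (3/2)q_C)/5.
Substituting one into the other gives q_C = 1684/91 and q_V = 35.6484.
Total output Q = 1684/91 + 35.6484 = 704/13.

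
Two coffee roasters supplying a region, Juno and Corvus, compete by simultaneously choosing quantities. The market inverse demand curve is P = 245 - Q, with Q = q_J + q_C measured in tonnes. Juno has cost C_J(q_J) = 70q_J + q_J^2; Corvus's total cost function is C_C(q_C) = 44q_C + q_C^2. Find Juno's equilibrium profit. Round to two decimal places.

2213.34

Juno's profit: π_J = (245 - Q)q_J - (70q_J + q_J²). Setting ∂π_J/∂q_J = 0: 175 - 4q_J - (q_C) = 0.
Corvus's first-order condition: 201 - 4q_C - (q_J) = 0.
So q_J = (175 - q_C)/4 and q_C = (201 - q_J)/4.
Solving the pair: q_J = 499/15, q_C = 629/15.
Price P = 245 - 376/5 = 849/5.
Juno's profit: (849/5)·(499/15) - 70·(499/15) - (499/15)² = 2213.3422.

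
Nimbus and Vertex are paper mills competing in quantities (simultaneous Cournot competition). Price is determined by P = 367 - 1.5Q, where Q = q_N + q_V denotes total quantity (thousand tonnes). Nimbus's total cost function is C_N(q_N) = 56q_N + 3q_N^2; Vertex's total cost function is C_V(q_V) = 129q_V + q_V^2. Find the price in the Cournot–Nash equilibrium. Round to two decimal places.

Nimbus's profit: π_N = (367 - 1.5Q)q_N - (56q_N + 3q_N²). Setting ∂π_N/∂q_N = 0: 311 - 9q_N - (3/2)(q_V) = 0.
Vertex's first-order condition: 238 - 5q_V - (3/2)(q_N) = 0.
So q_N = (311 - (3/2)q_V)/9 and q_V = (238 - (3/2)q_N)/5.
Solving the pair: q_N = 28.0234, q_V = 39.1930.
Total output Q = 67.2164, so price P = 367 - (3/2)·67.2164 = 266.1754.

266.18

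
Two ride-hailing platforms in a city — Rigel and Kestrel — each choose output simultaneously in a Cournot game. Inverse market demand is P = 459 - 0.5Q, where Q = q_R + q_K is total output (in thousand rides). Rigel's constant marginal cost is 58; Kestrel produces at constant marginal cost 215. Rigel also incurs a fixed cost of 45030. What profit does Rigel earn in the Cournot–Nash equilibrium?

24162

Rigel's profit: π_R = (459 - 0.5Q)q_R - (58q_R). Setting ∂π_R/∂q_R = 0: 401 - q_R - (1/2)(q_K) = 0.
Kestrel's profit: π_K = (459 - 0.5Q)q_K - (215q_K). Setting ∂π_K/∂q_K = 0: 244 - q_K - (1/2)(q_R) = 0.
Rearranging gives the reaction functions q_R = (401 - (1/2)q_K) and q_K = (244 - (1/2)q_R).
Substituting one into the other gives q_R = 372 and q_K = 58.
Price P = 459 - (1/2)·430 = 244.
Rigel's profit: (244 - 58)·372 - 45030 = 24162.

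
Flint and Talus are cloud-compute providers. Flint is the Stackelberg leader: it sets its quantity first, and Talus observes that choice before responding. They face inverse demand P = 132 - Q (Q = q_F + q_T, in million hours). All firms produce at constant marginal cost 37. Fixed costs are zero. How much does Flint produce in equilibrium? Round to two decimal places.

The follower Talus best-responds to any q_F: π_T = (132 - Q)q_T - 37q_T.
Follower FOC: 95 - q_F - 2q_T = 0, so q_T(q_F) = (95 - q_F)/2.
Flint substitutes q_T(q_F) into its own profit: π_F = q_F(132 - q_F - (95 - q_F)/2) - 37q_F = (169/2 - (1/2)q_F)q_F - 37q_F.
The leader's first-order condition 95/2 - q_F = 0 yields q_F = 95/2.
Then q_T = (95 - 95/2)/2 = 95/4.

47.50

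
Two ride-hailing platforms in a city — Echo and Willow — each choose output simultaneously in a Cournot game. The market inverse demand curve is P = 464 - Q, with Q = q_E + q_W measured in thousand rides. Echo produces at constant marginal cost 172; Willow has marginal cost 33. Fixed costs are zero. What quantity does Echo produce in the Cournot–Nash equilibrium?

51

Echo's profit: π_E = (464 - Q)q_E - (172q_E). Setting ∂π_E/∂q_E = 0: 292 - 2q_E - (q_W) = 0.
Willow's profit: π_W = (464 - Q)q_W - (33q_W). Setting ∂π_W/∂q_W = 0: 431 - 2q_W - (q_E) = 0.
Best responses: q_E = (292 - q_W)/2, q_W = (431 - q_E)/2.
Substituting one into the other gives q_E = 51 and q_W = 190.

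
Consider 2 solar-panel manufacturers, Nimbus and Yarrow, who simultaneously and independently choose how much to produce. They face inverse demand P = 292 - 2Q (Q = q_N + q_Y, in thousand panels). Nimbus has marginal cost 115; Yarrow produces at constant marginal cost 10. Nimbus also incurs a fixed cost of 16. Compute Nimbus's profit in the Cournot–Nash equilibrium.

Nimbus's profit: π_N = (292 - 2Q)q_N - (115q_N). Setting ∂π_N/∂q_N = 0: 177 - 4q_N - 2(q_Y) = 0.
Yarrow's profit: π_Y = (292 - 2Q)q_Y - (10q_Y). Setting ∂π_Y/∂q_Y = 0: 282 - 4q_Y - 2(q_N) = 0.
So q_N = (177 - 2q_Y)/4 and q_Y = (282 - 2q_N)/4.
Solving the pair: q_N = 12, q_Y = 129/2.
Price P = 292 - 2·(153/2) = 139.
Nimbus's profit: (139 - 115)·12 - 16 = 272.

272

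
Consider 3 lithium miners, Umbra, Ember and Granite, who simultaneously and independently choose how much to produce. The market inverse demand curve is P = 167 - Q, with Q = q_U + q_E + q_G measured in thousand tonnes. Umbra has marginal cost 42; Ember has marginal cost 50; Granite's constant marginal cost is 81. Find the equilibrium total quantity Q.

Umbra's profit: π_U = (167 - Q)q_U - (42q_U). Setting ∂π_U/∂q_U = 0: 125 - 2q_U - (q_E + q_G) = 0.
Ember's first-order condition: 117 - 2q_E - (q_U + q_G) = 0.
Granite's first-order condition: 86 - 2q_G - (q_U + q_E) = 0.
Adding the 3 first-order conditions: 328 − 4Q = 0, so Q = 82.
Back-substituting: q_U = (125 − 82) = 43, q_E = (117 − 82) = 35, q_G = (86 − 82) = 4.
Total output Q = 43 + 35 + 4 = 82.

82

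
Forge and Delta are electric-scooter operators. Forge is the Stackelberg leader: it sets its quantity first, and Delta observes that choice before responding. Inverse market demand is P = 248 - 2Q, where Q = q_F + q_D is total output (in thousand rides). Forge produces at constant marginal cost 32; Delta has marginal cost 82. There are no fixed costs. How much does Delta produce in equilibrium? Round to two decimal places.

8.25

The follower Delta best-responds to any q_F: π_D = (248 - 2Q)q_D - 82q_D.
Setting the follower's marginal profit to zero, 166 - 2q_F - 4q_D = 0, i.e. q_D = (166 - 2q_F)/4.
Forge substitutes q_D(q_F) into its own profit: π_F = q_F(248 - 2q_F - (166 - 2q_F)/2) - 32q_F = (165 - q_F)q_F - 32q_F.
The leader's first-order condition 133 - 2q_F = 0 yields q_F = 133/2.
Then q_D = (166 - 2·(133/2))/4 = 33/4.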